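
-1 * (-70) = 70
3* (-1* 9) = -27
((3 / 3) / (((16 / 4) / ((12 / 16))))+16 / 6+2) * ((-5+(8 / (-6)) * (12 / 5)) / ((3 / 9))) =-9553 / 80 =-119.41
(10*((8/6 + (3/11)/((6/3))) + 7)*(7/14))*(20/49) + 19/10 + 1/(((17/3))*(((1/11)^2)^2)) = 2602.89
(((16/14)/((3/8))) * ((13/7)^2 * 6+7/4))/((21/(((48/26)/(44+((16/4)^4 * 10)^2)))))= 140768/153419167629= 0.00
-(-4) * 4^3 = 256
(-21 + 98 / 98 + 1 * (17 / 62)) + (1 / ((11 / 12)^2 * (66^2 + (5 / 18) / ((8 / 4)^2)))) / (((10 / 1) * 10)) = -1160323443571 / 58822619350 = -19.73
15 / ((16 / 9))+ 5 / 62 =8.52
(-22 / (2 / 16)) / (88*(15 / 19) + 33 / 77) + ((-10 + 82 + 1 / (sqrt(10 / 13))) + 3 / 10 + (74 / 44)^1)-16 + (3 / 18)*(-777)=-75714379 / 1022670 + sqrt(130) / 10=-72.90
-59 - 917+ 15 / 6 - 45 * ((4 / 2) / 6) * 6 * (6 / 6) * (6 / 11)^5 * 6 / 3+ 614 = -118595029 / 322102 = -368.19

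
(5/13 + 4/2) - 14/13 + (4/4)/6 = 115/78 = 1.47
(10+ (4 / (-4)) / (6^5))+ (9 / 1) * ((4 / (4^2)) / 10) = 10.22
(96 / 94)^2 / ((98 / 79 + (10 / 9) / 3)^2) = 655155216 / 1629979129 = 0.40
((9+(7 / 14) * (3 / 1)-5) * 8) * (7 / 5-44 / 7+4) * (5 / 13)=-1364 / 91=-14.99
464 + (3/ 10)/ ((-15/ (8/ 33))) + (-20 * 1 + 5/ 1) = 370421/ 825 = 449.00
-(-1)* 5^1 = 5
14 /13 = 1.08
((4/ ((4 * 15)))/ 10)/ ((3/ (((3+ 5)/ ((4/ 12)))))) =4/ 75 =0.05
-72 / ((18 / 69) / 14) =-3864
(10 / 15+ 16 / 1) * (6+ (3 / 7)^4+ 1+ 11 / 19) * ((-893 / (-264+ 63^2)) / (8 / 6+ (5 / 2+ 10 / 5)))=-21763068 / 4151329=-5.24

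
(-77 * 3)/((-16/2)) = 231/8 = 28.88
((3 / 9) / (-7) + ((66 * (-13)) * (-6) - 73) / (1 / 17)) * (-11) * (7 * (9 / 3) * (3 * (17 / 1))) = -1016405214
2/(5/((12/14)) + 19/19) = 12/41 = 0.29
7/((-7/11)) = -11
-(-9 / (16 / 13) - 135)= 2277 / 16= 142.31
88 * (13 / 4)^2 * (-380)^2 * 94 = 12616661200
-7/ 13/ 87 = -7/ 1131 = -0.01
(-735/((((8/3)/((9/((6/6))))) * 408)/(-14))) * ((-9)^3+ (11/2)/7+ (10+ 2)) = -66328605/1088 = -60963.79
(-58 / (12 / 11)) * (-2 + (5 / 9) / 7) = 38599 / 378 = 102.11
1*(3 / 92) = 3 / 92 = 0.03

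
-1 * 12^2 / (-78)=24 / 13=1.85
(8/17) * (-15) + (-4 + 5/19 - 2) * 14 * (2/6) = -32782/969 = -33.83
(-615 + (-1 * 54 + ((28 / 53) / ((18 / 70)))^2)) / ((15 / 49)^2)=-363166858901 / 51194025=-7093.93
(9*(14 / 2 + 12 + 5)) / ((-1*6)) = -36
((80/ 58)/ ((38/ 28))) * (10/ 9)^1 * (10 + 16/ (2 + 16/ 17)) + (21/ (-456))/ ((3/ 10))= 342811/ 19836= 17.28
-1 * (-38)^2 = -1444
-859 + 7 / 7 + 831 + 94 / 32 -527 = -551.06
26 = 26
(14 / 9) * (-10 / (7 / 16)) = -320 / 9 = -35.56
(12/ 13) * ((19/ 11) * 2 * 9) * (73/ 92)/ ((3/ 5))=124830/ 3289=37.95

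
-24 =-24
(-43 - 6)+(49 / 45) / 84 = -26453 / 540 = -48.99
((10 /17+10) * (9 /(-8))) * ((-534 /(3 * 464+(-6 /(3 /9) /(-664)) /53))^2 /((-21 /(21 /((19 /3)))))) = 5959559958144480 /21531124352012507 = 0.28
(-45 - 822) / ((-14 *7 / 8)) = 3468 / 49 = 70.78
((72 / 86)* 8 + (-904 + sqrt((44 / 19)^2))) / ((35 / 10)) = -1462408 / 5719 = -255.71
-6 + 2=-4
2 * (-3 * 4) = -24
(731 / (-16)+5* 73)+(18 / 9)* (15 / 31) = 320.28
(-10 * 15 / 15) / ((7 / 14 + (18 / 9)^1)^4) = -32 / 125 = -0.26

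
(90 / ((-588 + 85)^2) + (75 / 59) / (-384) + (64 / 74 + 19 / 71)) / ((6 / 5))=9449288263475 / 10038943727872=0.94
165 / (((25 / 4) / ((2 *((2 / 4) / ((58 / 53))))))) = 3498 / 145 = 24.12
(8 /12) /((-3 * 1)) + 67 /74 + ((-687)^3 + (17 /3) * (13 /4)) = -431891254955 /1332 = -324242683.90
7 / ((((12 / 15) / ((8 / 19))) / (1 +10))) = 770 / 19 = 40.53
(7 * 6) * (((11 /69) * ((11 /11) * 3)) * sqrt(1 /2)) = 231 * sqrt(2) /23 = 14.20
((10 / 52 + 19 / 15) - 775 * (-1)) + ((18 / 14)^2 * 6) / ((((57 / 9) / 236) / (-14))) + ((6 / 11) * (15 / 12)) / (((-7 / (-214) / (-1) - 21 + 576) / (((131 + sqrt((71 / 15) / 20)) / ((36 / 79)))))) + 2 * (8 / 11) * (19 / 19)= -595767323255323 / 135525209820 + 8453 * sqrt(213) / 94060296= -4395.99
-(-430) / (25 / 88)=7568 / 5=1513.60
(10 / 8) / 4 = 0.31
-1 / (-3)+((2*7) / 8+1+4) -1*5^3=-1415 / 12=-117.92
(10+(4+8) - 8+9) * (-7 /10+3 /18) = -12.27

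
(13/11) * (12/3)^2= 208/11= 18.91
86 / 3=28.67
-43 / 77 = -0.56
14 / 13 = 1.08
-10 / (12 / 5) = -4.17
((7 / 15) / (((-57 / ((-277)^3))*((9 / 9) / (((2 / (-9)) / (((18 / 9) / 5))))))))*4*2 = -1190220248 / 1539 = -773372.48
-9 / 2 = -4.50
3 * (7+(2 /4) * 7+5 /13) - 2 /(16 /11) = 3253 /104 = 31.28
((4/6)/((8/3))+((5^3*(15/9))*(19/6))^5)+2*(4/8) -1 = 236139202117920394267/1889568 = 124969941339989.03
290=290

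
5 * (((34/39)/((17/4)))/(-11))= -40/429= -0.09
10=10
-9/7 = -1.29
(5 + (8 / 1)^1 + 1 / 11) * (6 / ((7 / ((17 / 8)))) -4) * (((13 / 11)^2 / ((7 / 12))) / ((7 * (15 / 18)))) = -26720928 / 2282665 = -11.71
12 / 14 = 6 / 7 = 0.86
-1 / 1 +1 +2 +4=6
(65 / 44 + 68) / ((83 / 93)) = 284301 / 3652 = 77.85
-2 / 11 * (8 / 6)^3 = -128 / 297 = -0.43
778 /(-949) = -778 /949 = -0.82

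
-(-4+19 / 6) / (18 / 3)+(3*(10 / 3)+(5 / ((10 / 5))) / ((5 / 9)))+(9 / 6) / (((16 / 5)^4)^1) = 17285611 / 1179648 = 14.65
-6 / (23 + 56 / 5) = -10 / 57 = -0.18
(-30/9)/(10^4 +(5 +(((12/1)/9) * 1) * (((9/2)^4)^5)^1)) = -2621440/12157665466925180961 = -0.00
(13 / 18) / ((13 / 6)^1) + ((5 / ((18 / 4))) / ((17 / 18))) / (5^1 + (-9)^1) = 2 / 51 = 0.04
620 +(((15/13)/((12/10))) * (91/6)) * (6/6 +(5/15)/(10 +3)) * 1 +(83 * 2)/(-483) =11954216/18837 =634.61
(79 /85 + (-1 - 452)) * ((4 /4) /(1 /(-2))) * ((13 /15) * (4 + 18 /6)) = 6993532 /1275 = 5485.12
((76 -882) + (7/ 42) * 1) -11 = -4901/ 6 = -816.83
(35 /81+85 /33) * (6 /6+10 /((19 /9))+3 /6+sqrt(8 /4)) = 2680 * sqrt(2) /891+105860 /5643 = 23.01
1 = 1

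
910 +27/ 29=26417/ 29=910.93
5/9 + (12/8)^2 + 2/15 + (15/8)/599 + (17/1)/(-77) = 45184229/16604280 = 2.72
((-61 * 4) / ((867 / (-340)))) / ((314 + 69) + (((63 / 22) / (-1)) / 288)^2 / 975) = 786046976000 / 3146281882433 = 0.25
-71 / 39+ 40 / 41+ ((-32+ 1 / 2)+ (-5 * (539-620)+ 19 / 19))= 1194949 / 3198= 373.66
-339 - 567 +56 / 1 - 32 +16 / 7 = -6158 / 7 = -879.71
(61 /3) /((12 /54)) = 183 /2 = 91.50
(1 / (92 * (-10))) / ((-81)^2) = -1 / 6036120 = -0.00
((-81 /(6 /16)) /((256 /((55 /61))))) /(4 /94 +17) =-7755 /173728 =-0.04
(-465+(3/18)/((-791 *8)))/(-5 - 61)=1605011/227808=7.05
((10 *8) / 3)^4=40960000 / 81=505679.01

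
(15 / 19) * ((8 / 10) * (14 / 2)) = 84 / 19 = 4.42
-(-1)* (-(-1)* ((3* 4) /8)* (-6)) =-9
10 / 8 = 5 / 4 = 1.25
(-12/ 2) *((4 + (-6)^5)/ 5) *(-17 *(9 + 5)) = -11098416/ 5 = -2219683.20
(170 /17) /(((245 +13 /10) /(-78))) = -2600 /821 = -3.17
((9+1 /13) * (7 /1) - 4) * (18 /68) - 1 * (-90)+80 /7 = 181291 /1547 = 117.19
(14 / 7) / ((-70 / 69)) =-69 / 35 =-1.97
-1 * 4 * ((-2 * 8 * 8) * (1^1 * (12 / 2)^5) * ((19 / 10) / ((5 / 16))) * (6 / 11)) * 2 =7261913088 / 275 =26406956.68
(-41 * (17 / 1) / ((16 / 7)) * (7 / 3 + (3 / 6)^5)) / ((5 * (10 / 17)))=-18828061 / 76800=-245.16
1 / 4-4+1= -11 / 4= -2.75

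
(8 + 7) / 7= 15 / 7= 2.14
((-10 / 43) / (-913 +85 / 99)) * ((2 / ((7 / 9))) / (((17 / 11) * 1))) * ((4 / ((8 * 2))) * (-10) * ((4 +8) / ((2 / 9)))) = -13231350 / 231037667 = -0.06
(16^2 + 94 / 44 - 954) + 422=-6025 / 22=-273.86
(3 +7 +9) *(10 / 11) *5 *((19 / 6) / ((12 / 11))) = 9025 / 36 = 250.69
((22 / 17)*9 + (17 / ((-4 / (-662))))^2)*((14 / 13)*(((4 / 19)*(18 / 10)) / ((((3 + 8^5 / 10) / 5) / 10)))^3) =1.64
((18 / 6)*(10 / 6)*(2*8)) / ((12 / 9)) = 60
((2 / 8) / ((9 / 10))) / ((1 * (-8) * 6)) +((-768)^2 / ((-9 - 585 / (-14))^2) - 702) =-114822319 / 749088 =-153.28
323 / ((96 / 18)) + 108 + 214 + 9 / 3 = 6169 / 16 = 385.56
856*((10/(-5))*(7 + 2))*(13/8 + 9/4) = -59706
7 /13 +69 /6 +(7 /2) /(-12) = 3665 /312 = 11.75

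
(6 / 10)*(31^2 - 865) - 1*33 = 123 / 5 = 24.60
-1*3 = -3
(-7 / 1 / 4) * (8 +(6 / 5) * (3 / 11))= -1603 / 110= -14.57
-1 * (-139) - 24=115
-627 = -627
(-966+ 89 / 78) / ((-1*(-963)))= -75259 / 75114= -1.00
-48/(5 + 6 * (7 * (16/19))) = -912/767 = -1.19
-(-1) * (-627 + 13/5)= -3122/5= -624.40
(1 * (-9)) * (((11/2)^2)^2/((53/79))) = -10409751/848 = -12275.65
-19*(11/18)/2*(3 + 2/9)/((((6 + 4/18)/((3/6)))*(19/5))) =-1595/4032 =-0.40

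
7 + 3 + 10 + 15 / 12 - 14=29 / 4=7.25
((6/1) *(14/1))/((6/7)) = 98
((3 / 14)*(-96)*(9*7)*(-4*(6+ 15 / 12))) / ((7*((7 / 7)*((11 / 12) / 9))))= 4059072 / 77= 52715.22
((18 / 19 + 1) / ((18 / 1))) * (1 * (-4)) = -74 / 171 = -0.43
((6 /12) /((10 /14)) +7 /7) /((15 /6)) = 17 /25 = 0.68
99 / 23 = 4.30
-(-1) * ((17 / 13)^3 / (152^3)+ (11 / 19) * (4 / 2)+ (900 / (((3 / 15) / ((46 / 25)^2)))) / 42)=98267932484531 / 270040476160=363.90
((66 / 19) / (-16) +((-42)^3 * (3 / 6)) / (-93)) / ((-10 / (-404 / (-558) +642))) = -2803179553 / 109554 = -25587.19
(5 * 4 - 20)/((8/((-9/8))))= 0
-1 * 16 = -16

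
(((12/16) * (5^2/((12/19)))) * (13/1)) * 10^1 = 30875/8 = 3859.38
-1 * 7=-7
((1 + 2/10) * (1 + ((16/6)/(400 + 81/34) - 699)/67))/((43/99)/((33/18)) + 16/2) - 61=-427374818477/6851786825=-62.37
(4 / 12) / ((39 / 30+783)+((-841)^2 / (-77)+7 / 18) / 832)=1921920 / 4458432973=0.00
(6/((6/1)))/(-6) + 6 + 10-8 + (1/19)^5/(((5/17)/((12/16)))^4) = 9310152535603/1188527520000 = 7.83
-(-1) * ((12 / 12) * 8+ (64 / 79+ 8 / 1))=1328 / 79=16.81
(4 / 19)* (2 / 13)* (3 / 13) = 24 / 3211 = 0.01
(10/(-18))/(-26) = 5/234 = 0.02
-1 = -1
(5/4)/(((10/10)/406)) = 1015/2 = 507.50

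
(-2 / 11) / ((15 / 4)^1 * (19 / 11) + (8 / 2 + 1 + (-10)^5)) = 8 / 4399495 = 0.00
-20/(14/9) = -90/7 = -12.86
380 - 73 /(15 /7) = 5189 /15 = 345.93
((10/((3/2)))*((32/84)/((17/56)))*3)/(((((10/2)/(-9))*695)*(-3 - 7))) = 384/59075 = 0.01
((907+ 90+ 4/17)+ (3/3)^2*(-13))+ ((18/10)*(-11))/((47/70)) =762842/799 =954.75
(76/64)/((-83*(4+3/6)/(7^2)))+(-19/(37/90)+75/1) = 6329993/221112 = 28.63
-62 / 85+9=703 / 85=8.27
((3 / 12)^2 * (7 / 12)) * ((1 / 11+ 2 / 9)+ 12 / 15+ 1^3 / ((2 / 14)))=1757 / 5940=0.30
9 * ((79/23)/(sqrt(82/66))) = 711 * sqrt(1353)/943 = 27.73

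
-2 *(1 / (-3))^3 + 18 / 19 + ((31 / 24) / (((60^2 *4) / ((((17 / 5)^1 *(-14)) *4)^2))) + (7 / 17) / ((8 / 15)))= 109999859 / 21802500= 5.05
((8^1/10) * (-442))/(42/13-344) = 11492/11075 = 1.04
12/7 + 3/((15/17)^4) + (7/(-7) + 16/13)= 10587286/1535625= 6.89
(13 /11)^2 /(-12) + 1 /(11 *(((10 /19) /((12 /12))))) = 0.06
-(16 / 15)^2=-256 / 225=-1.14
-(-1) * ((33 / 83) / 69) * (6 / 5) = 66 / 9545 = 0.01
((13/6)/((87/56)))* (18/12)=182/87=2.09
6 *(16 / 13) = 96 / 13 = 7.38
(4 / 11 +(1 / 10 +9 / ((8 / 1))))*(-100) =-3495 / 22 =-158.86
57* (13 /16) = 741 /16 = 46.31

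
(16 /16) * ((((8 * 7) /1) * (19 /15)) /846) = 532 /6345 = 0.08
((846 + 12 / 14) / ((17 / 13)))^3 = 457672314438144 / 1685159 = 271589989.10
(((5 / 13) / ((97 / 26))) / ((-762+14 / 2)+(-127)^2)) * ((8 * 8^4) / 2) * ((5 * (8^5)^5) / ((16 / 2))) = 1934281311383406679529881600 / 745639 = 2594125724892886074266.34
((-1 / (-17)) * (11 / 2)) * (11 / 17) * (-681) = -82401 / 578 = -142.56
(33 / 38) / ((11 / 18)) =27 / 19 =1.42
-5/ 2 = -2.50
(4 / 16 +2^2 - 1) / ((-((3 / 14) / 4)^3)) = -570752 / 27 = -21138.96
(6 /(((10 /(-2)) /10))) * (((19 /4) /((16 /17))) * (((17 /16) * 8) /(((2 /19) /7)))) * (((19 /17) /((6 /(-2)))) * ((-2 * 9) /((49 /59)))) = -61916193 /224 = -276411.58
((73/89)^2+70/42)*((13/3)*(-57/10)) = -6865612/118815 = -57.78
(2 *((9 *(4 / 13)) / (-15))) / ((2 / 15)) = -36 / 13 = -2.77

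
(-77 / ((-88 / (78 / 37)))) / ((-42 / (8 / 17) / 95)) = -1235 / 629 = -1.96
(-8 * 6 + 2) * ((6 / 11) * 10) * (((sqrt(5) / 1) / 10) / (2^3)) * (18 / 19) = -621 * sqrt(5) / 209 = -6.64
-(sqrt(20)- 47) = 47- 2 * sqrt(5) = 42.53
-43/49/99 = -43/4851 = -0.01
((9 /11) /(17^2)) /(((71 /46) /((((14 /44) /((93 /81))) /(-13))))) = -39123 /1000567997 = -0.00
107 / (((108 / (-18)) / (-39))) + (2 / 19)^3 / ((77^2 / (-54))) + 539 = 100406849295 / 81334022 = 1234.50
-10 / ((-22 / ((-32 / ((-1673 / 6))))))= 960 / 18403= 0.05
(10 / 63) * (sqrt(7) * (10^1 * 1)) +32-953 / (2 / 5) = -4701 / 2 +100 * sqrt(7) / 63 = -2346.30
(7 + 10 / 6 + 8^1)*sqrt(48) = 200*sqrt(3) / 3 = 115.47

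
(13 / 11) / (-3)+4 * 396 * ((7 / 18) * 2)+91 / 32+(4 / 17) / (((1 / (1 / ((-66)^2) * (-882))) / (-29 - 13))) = 244164409 / 197472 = 1236.45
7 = 7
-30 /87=-0.34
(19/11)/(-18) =-19/198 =-0.10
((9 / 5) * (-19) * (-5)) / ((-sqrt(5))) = -171 * sqrt(5) / 5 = -76.47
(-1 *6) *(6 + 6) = -72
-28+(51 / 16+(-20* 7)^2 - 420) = 306483 / 16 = 19155.19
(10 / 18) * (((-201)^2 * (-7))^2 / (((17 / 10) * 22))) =222166109025 / 187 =1188054058.96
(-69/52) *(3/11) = -207/572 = -0.36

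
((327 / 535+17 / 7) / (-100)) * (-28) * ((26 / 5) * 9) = 2663856 / 66875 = 39.83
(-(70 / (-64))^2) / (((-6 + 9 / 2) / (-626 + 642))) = 1225 / 96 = 12.76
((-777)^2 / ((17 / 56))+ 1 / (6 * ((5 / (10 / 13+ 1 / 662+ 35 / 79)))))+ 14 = 689577080574329 / 346735740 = 1988768.39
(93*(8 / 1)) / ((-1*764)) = -0.97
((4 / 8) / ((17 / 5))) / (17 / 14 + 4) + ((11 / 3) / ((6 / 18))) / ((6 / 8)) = 54709 / 3723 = 14.69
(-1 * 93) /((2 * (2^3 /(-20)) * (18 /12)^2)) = 155 /3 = 51.67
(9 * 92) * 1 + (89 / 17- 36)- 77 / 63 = 121790 / 153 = 796.01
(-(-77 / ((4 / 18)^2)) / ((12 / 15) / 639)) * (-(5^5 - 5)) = -3885806925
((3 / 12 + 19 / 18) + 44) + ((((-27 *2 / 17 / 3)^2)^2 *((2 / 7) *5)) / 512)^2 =35679725456858081 / 787535112059136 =45.31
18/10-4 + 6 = 19/5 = 3.80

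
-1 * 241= -241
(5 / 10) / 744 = 1 / 1488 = 0.00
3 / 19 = 0.16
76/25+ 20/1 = 576/25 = 23.04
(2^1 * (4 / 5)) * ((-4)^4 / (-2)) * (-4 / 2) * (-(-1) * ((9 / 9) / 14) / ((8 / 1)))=128 / 35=3.66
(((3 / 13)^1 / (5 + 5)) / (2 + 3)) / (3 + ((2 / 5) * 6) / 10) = 1 / 702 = 0.00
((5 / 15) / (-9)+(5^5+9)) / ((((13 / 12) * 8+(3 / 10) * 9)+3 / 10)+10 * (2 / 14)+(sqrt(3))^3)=162887725 / 573462 - 4146233 * sqrt(3) / 63718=171.34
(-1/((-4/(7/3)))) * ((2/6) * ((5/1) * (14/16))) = 245/288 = 0.85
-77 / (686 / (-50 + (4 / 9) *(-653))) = 38.19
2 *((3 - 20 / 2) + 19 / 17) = -11.76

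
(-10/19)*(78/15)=-52/19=-2.74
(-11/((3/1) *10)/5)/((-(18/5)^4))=275/629856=0.00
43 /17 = 2.53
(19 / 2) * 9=171 / 2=85.50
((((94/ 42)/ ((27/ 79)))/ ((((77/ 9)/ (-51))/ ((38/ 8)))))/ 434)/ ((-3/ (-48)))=-2398598/ 350889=-6.84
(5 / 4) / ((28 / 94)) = 235 / 56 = 4.20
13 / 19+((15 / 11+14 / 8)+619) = 520659 / 836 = 622.80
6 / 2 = 3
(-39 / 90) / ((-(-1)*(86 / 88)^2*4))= -3146 / 27735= -0.11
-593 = -593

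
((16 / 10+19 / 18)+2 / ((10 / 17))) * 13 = 1417 / 18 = 78.72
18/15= 6/5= 1.20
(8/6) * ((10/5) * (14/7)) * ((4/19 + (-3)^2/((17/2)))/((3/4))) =26240/2907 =9.03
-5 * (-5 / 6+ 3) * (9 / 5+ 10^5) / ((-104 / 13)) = 6500117 / 48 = 135419.10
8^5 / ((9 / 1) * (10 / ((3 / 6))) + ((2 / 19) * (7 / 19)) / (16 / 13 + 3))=325304320 / 1787041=182.04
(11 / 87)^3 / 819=1331 / 539313957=0.00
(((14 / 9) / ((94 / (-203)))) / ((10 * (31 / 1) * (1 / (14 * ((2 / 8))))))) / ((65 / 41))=-407827 / 17046900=-0.02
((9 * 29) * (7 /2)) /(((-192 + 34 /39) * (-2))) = 2.39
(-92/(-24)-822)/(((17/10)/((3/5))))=-288.76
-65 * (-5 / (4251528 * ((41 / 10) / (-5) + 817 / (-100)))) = -8125 / 955530918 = -0.00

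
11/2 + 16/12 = 41/6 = 6.83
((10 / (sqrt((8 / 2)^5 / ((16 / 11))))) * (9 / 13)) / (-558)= -5 * sqrt(11) / 35464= -0.00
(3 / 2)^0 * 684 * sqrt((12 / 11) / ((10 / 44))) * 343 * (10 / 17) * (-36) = -33784128 * sqrt(30) / 17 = -10884899.41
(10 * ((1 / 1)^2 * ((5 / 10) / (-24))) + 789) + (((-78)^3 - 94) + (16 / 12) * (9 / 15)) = -56862769 / 120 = -473856.41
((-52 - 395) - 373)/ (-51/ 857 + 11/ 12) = -41136/ 43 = -956.65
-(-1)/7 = 1/7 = 0.14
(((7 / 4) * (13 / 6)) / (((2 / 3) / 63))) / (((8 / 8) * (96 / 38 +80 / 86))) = 4683861 / 45184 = 103.66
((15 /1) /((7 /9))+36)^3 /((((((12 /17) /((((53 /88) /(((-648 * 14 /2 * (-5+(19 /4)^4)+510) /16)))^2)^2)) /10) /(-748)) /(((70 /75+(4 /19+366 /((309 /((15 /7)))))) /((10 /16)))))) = -36822274176289013944851365888 /11053545795135070298102555144827473163435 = -0.00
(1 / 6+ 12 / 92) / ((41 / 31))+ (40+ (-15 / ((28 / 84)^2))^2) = 2520601 / 138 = 18265.22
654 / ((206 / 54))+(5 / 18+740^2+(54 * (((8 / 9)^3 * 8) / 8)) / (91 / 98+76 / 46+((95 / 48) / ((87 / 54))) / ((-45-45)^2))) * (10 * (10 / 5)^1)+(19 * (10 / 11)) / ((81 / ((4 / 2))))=10952471.32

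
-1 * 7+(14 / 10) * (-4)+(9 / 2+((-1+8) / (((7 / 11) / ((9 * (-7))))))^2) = 4802409 / 10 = 480240.90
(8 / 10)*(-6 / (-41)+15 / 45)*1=236 / 615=0.38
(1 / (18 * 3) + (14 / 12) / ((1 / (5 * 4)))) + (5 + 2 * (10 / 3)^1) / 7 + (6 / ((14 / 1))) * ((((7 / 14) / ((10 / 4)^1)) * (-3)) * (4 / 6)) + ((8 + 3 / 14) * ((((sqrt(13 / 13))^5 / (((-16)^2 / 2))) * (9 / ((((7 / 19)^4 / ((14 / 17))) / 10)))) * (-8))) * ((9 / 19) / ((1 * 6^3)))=7165257287 / 352658880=20.32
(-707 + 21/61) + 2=-42984/61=-704.66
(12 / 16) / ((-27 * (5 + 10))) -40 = -21601 / 540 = -40.00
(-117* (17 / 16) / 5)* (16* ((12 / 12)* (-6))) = 11934 / 5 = 2386.80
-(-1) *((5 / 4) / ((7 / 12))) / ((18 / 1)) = 0.12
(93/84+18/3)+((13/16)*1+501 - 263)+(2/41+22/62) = 35064609/142352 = 246.32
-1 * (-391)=391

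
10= 10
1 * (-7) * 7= -49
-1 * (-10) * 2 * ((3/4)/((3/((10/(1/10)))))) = 500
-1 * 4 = -4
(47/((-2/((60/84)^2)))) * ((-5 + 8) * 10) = -17625/49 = -359.69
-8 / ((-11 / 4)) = 32 / 11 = 2.91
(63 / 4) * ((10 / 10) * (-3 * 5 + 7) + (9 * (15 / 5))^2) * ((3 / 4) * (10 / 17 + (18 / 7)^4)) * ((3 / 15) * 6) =7544583243 / 16660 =452856.14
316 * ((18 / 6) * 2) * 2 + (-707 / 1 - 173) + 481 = 3393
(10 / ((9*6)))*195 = 325 / 9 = 36.11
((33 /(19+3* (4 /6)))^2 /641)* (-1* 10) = -1210 /31409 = -0.04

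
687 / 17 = 40.41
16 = 16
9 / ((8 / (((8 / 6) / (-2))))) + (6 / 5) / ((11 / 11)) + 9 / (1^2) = 9.45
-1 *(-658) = 658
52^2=2704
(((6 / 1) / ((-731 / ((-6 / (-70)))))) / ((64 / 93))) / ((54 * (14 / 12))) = -0.00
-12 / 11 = -1.09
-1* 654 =-654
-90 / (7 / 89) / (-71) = 8010 / 497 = 16.12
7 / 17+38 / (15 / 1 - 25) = -288 / 85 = -3.39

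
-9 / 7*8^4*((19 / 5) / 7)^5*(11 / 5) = -1004068048896 / 1838265625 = -546.20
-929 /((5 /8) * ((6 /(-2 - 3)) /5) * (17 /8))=148640 /51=2914.51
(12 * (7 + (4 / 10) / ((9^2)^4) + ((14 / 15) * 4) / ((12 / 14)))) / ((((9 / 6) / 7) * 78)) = 68434720508 / 8394110595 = 8.15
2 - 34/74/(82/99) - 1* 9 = -7.55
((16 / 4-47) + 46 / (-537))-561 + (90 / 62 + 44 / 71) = -711543011 / 1181937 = -602.01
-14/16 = -0.88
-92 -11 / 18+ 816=13021 / 18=723.39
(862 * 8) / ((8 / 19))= 16378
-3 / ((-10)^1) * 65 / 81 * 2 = 13 / 27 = 0.48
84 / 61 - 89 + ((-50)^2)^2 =381244655 / 61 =6249912.38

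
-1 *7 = -7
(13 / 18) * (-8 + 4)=-26 / 9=-2.89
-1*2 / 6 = -1 / 3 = -0.33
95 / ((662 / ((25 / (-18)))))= -2375 / 11916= -0.20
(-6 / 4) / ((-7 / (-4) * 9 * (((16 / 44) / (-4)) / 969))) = 7106 / 7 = 1015.14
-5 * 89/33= -445/33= -13.48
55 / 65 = 11 / 13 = 0.85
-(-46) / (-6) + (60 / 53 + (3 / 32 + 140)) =679549 / 5088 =133.56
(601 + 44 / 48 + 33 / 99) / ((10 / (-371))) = -893739 / 40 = -22343.48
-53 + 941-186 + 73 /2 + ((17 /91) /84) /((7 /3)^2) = 92203253 /124852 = 738.50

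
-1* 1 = -1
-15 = -15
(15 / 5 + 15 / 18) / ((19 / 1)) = 23 / 114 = 0.20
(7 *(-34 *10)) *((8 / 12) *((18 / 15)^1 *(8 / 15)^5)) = -62390272 / 759375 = -82.16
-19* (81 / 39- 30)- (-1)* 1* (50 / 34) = 117574 / 221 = 532.01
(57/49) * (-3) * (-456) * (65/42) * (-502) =-1236325.01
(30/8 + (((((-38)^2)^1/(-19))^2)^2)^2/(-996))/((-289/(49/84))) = 7791243512158687/3454128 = 2255632539.43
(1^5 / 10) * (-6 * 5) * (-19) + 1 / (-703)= 40070 / 703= 57.00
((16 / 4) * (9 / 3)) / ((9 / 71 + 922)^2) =60492 / 4286451841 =0.00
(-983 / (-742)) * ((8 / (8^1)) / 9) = 983 / 6678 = 0.15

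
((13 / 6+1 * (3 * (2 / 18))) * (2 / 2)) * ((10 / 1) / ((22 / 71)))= 1775 / 22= 80.68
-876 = -876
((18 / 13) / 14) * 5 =45 / 91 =0.49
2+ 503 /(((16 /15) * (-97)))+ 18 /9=-1337 /1552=-0.86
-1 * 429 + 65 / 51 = -21814 / 51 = -427.73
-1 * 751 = -751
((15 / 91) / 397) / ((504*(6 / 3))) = 5 / 12138672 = 0.00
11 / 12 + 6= 83 / 12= 6.92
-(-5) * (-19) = -95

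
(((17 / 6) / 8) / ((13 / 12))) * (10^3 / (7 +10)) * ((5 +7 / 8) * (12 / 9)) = 5875 / 39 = 150.64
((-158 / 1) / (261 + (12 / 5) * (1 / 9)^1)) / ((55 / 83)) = -39342 / 43109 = -0.91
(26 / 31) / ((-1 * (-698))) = 13 / 10819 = 0.00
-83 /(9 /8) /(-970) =332 /4365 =0.08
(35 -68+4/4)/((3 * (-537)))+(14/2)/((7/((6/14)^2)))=16067/78939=0.20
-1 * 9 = -9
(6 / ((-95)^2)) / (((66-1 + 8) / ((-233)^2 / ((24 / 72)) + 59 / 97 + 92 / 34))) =1611438888 / 1086402425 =1.48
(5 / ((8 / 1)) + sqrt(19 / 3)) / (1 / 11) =34.56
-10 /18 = -5 /9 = -0.56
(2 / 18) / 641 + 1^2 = 1.00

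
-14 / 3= -4.67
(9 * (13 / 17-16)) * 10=-23310 / 17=-1371.18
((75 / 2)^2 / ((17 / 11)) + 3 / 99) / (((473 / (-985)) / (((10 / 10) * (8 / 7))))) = -4022627710 / 1857471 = -2165.65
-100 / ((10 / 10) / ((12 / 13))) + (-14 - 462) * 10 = -63080 / 13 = -4852.31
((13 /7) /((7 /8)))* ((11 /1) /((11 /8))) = 832 /49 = 16.98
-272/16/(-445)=17/445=0.04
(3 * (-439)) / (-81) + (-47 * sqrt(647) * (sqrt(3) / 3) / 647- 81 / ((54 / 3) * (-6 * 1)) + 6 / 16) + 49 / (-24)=1657 / 108- 47 * sqrt(1941) / 1941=14.28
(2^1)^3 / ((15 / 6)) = 16 / 5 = 3.20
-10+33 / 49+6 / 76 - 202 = -393343 / 1862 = -211.25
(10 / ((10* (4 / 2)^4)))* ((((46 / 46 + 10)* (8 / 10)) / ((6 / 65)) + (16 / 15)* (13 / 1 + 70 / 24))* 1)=2527 / 360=7.02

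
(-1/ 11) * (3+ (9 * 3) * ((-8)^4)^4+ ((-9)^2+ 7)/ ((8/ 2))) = -7599824371187737/ 11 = -690893124653430.64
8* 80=640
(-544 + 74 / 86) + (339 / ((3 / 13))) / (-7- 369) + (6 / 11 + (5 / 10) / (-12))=-145802279 / 266772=-546.54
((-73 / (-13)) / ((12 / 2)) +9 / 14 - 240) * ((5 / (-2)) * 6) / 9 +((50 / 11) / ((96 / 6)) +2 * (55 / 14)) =405.51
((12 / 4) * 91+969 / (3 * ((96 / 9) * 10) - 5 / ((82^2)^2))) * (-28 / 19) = -37273098730364 / 91630009995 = -406.78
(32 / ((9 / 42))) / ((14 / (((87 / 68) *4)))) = 928 / 17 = 54.59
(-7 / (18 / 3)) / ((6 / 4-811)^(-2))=-18348127 / 24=-764505.29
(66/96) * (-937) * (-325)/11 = 304525/16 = 19032.81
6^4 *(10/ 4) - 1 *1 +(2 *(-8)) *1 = 3223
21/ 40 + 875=35021/ 40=875.52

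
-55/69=-0.80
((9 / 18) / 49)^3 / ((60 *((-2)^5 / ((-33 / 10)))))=0.00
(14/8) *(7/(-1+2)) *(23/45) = 6.26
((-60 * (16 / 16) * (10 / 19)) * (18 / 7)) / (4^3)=-675 / 532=-1.27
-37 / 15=-2.47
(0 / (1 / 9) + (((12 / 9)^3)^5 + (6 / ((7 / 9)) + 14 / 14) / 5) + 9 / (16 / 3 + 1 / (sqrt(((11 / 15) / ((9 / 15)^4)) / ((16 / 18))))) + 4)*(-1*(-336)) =4132389363786352 / 149491696095 - 14580*sqrt(330) / 6251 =27600.57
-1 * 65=-65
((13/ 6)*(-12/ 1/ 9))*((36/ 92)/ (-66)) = 13/ 759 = 0.02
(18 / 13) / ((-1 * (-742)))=9 / 4823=0.00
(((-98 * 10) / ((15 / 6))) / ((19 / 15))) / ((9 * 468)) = -490 / 6669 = -0.07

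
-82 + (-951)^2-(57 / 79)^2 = 5643851630 / 6241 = 904318.48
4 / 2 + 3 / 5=13 / 5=2.60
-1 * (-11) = 11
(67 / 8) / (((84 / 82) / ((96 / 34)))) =23.08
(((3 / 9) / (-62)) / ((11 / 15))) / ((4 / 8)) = -5 / 341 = -0.01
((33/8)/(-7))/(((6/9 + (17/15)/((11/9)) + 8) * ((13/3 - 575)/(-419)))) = -6844365/151765376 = -0.05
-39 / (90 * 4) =-13 / 120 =-0.11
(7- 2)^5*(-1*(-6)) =18750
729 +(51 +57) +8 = 845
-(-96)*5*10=4800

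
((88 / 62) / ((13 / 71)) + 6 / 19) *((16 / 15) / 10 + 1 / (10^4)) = 98931061 / 114855000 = 0.86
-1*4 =-4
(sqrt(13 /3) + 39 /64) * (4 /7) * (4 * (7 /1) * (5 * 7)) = 1365 /4 + 560 * sqrt(39) /3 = 1506.98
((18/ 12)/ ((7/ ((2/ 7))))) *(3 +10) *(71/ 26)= 213/ 98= 2.17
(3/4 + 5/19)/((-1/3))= -231/76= -3.04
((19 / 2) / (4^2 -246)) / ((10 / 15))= -57 / 920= -0.06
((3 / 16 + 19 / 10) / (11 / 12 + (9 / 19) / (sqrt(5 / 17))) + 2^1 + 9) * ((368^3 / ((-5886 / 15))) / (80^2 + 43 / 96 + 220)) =-2865192089436160 / 4180898024817 + 68312043159552 * sqrt(85) / 1393632674939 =-233.39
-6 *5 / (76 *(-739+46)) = 5 / 8778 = 0.00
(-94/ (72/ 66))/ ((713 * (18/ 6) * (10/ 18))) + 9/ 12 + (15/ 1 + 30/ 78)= 2977593/ 185380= 16.06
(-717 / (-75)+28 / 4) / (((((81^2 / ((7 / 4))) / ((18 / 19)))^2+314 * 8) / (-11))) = -4851 / 417132550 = -0.00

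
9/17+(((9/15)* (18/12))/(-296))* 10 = 2511/5032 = 0.50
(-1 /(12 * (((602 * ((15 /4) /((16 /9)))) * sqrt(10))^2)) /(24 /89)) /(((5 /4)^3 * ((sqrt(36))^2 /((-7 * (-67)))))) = -0.00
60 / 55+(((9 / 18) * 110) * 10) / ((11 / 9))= 4962 / 11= 451.09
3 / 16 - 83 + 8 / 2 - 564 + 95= -8765 / 16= -547.81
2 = 2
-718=-718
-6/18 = -1/3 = -0.33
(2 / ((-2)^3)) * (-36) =9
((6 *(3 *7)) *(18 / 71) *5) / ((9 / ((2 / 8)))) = 315 / 71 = 4.44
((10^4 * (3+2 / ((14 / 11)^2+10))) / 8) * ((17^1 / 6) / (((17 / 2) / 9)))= 8362500 / 703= 11895.45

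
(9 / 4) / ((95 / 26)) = 117 / 190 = 0.62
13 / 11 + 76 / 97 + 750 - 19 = 732.97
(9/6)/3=1/2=0.50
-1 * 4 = -4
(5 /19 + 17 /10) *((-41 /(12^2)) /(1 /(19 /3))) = -15293 /4320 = -3.54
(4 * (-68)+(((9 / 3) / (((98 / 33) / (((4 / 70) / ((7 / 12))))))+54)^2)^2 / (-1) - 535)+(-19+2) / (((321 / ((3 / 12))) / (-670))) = -114229894697626645083350207 / 13334713391052401250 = -8566355.45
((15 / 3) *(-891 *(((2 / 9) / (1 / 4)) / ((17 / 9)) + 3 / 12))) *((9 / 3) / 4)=-654885 / 272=-2407.67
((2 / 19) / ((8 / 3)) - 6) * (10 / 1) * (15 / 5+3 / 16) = -115515 / 608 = -189.99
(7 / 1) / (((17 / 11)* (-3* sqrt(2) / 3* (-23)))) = 77* sqrt(2) / 782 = 0.14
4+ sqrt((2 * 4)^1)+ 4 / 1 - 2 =2 * sqrt(2)+ 6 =8.83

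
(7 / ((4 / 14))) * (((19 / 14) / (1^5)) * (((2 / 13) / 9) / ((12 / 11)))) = 1463 / 2808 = 0.52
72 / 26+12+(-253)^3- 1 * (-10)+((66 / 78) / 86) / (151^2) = -16194252.23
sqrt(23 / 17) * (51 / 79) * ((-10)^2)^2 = 30000 * sqrt(391) / 79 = 7509.01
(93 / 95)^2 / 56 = 0.02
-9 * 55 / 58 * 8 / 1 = -68.28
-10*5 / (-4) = 25 / 2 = 12.50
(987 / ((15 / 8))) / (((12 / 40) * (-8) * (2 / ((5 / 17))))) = -1645 / 51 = -32.25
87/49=1.78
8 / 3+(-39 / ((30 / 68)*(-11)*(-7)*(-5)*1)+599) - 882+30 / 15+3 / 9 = -534708 / 1925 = -277.77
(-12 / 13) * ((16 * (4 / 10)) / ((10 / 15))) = -576 / 65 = -8.86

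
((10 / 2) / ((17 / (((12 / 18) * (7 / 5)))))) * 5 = 70 / 51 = 1.37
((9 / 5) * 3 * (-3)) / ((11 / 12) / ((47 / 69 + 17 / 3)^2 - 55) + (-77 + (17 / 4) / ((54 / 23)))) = 45367128 / 210739135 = 0.22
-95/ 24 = -3.96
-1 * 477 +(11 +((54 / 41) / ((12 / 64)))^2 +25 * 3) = -574327 / 1681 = -341.66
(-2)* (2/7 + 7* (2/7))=-4.57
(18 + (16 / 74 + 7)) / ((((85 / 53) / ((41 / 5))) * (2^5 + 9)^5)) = 49449 / 44435091725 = 0.00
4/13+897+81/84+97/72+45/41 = 241961345/268632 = 900.72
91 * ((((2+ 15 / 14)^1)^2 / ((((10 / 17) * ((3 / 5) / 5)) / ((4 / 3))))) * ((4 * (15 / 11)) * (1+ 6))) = 20431450 / 33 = 619134.85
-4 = -4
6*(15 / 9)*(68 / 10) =68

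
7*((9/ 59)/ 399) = 3/ 1121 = 0.00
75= 75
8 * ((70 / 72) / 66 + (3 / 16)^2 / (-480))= 178309 / 1520640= 0.12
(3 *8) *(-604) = -14496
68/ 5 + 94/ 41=3258/ 205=15.89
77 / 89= 0.87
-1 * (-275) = 275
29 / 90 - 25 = -2221 / 90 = -24.68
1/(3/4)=4/3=1.33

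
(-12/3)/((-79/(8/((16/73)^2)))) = 5329/632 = 8.43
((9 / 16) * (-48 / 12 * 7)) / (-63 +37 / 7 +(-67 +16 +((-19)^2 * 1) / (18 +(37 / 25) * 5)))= 18669 / 112016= 0.17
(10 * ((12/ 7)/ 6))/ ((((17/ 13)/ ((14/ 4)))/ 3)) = 390/ 17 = 22.94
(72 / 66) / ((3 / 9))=36 / 11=3.27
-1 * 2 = -2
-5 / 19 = -0.26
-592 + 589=-3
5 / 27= 0.19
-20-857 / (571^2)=-6521677 / 326041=-20.00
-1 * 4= -4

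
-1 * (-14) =14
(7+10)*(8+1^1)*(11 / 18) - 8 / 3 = 545 / 6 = 90.83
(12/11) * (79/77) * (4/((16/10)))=2370/847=2.80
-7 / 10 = -0.70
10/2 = 5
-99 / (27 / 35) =-128.33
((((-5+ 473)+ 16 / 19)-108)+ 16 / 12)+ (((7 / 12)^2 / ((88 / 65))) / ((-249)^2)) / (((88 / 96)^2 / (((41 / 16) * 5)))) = 72687442599239 / 200696740992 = 362.18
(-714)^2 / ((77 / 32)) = 2330496 / 11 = 211863.27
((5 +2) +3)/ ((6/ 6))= 10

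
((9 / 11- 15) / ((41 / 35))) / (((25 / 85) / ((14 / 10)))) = -129948 / 2255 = -57.63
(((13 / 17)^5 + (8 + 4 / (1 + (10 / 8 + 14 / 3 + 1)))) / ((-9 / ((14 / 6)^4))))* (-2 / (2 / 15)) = 2839224015691 / 6555479769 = 433.11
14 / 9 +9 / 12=83 / 36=2.31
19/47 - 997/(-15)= 47144/705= 66.87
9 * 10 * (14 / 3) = 420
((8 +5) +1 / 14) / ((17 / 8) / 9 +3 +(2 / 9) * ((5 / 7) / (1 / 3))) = 6588 / 1871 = 3.52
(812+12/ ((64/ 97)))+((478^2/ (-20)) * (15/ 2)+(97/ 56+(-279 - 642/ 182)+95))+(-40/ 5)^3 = -124559501/ 1456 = -85549.11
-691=-691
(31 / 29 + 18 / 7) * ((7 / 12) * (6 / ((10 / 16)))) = 2956 / 145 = 20.39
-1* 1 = -1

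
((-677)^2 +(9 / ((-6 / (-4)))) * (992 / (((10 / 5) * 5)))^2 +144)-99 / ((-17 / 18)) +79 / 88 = 19359083791 / 37400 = 517622.56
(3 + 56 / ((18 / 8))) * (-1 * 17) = -4267 / 9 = -474.11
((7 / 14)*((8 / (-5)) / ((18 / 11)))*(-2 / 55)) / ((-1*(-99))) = 4 / 22275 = 0.00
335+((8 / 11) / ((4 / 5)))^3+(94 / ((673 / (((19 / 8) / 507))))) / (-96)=58553116661657 / 174394306944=335.75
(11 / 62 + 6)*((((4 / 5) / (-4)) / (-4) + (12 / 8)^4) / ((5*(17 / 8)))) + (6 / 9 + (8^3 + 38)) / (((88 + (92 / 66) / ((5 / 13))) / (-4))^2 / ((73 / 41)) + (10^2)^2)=13050641349921487 / 4312951015896700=3.03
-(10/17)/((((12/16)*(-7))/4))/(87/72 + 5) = 1280/17731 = 0.07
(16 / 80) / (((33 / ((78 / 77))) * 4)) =13 / 8470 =0.00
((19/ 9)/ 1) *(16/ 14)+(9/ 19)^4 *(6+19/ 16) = 364475117/ 131363568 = 2.77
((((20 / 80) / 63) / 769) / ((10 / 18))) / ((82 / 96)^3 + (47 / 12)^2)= 27648 / 47516629195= 0.00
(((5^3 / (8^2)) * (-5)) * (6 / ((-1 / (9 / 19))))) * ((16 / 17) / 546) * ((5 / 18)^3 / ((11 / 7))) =78125 / 119721888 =0.00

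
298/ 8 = 149/ 4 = 37.25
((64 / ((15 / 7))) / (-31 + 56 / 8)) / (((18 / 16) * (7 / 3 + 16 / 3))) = -448 / 3105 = -0.14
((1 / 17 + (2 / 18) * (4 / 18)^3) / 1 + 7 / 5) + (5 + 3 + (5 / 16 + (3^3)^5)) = 128034810404729 / 8922960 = 14348916.77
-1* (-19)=19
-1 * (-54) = 54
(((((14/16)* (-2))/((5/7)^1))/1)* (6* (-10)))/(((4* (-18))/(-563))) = 27587/24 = 1149.46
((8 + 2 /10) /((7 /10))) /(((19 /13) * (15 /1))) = 1066 /1995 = 0.53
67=67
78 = 78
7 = 7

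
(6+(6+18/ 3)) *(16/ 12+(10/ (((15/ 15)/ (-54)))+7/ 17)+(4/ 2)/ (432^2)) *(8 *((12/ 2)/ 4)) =-853835887/ 7344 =-116263.06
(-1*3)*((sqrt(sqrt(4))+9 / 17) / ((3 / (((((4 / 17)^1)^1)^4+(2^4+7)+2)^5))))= -39714096393263749105611629145401*sqrt(2) / 4064231406647572522401601 - 357426867539373741950504662308609 / 69091933913008732880827217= -18992354.49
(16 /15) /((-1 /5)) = -16 /3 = -5.33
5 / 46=0.11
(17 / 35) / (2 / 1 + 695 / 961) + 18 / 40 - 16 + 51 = 13053519 / 366380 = 35.63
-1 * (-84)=84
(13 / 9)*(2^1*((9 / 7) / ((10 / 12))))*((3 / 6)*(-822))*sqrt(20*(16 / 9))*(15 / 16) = -32058*sqrt(5) / 7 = -10240.55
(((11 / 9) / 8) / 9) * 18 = 11 / 36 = 0.31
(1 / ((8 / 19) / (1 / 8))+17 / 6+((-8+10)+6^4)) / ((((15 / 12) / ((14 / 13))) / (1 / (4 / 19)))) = 33225661 / 6240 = 5324.63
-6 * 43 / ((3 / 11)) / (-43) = 22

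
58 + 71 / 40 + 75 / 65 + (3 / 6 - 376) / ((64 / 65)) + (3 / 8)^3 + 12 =-10263073 / 33280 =-308.39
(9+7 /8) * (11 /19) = 869 /152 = 5.72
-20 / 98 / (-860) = 1 / 4214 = 0.00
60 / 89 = 0.67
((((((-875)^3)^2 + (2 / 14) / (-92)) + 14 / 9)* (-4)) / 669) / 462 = -2601217666625976571507 / 447854022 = -5808181994234.67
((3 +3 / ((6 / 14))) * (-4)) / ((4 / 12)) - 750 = -870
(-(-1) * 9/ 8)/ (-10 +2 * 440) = 3/ 2320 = 0.00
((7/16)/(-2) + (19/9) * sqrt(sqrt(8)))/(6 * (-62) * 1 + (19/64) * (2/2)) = 14/23789-1216 * 2^(3/4)/214101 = -0.01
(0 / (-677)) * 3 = 0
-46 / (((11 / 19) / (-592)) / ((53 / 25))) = 27422624 / 275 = 99718.63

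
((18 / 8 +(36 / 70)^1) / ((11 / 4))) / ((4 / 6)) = 1161 / 770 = 1.51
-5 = -5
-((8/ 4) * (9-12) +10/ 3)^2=-7.11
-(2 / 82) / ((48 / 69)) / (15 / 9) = -69 / 3280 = -0.02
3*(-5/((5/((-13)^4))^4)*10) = -3992499655099079046/25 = -159699986203963161.84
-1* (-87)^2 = -7569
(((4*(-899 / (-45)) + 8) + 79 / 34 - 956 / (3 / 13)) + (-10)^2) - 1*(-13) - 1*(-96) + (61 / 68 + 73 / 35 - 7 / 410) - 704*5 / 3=-4403219137 / 878220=-5013.80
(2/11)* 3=0.55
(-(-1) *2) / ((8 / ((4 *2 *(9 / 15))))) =6 / 5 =1.20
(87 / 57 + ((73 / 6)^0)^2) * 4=192 / 19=10.11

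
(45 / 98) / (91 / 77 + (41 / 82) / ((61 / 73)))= 30195 / 117061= 0.26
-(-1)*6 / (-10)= -3 / 5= -0.60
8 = 8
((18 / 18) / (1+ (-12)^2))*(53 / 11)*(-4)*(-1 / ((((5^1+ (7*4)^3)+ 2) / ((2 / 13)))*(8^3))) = 0.00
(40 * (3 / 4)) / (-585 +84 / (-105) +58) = -0.06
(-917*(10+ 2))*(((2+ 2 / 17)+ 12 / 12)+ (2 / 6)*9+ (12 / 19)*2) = -26233536 / 323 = -81218.38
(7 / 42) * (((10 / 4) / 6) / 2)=5 / 144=0.03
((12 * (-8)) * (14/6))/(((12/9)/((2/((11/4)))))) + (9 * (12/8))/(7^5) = -45176919/369754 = -122.18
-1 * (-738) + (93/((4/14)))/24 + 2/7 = 84207/112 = 751.85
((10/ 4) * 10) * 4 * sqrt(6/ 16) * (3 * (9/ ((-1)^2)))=1653.41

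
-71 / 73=-0.97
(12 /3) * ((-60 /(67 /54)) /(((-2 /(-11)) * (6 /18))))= -213840 /67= -3191.64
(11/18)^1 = 11/18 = 0.61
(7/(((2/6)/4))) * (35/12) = 245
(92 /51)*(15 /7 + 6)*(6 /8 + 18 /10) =1311 /35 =37.46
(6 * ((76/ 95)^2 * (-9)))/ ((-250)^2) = -216/ 390625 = -0.00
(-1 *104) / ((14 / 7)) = -52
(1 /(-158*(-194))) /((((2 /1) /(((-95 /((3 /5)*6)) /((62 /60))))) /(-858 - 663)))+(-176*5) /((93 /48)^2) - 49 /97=-13802997493 /58913144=-234.29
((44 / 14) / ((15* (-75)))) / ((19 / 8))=-176 / 149625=-0.00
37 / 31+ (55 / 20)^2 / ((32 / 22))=50733 / 7936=6.39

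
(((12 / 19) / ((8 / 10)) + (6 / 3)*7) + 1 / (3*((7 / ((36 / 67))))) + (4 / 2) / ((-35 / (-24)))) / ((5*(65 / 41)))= 4224107 / 2068625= 2.04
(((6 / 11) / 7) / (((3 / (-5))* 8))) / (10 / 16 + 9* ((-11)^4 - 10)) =-10 / 81114649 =-0.00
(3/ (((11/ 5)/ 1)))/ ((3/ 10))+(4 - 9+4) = 39/ 11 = 3.55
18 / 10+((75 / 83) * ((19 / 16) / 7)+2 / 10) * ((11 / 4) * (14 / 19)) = 634807 / 252320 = 2.52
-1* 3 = -3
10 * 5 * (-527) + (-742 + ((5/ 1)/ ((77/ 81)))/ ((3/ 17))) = -2083789/ 77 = -27062.19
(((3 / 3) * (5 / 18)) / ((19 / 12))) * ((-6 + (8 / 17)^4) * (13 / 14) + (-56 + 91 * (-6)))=-1183960630 / 11108293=-106.58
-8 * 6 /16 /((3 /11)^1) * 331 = -3641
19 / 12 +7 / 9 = 85 / 36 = 2.36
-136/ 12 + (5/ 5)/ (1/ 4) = -22/ 3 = -7.33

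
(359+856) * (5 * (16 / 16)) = 6075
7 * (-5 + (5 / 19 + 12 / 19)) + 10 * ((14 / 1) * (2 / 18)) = -2254 / 171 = -13.18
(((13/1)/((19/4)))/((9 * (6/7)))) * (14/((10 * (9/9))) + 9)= 9464/2565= 3.69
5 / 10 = 1 / 2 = 0.50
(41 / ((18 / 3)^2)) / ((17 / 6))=41 / 102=0.40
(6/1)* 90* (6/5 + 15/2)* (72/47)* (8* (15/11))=40590720/517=78512.03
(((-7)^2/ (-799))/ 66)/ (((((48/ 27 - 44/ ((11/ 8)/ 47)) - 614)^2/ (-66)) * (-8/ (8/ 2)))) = -3969/ 579674685368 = -0.00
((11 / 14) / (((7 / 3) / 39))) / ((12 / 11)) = 4719 / 392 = 12.04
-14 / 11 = -1.27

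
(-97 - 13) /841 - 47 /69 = -47117 /58029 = -0.81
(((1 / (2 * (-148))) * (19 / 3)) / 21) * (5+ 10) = -95 / 6216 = -0.02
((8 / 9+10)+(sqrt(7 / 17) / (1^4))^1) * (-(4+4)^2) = -6272 / 9 - 64 * sqrt(119) / 17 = -737.96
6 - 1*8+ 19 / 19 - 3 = -4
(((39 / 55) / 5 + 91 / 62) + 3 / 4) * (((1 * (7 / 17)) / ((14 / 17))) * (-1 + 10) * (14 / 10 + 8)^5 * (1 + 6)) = 1162559702318301 / 213125000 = 5454825.58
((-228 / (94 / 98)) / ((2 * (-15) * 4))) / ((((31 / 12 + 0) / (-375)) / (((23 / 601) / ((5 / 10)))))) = -19271700 / 875657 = -22.01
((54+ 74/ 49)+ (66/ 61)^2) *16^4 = 677285986304/ 182329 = 3714636.65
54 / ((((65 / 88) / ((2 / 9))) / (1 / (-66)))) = -16 / 65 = -0.25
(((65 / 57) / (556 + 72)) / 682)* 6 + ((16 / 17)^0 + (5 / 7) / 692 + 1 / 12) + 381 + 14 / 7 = 5677533021487 / 14781993996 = 384.08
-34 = -34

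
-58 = -58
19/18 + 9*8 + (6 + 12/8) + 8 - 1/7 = 5570/63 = 88.41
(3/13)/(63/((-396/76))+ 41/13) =-11/426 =-0.03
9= 9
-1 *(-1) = 1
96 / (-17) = -96 / 17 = -5.65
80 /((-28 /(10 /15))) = -40 /21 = -1.90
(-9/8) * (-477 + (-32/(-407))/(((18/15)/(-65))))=1762851/3256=541.42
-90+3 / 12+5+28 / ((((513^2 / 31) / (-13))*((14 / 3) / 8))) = -29763889 / 350892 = -84.82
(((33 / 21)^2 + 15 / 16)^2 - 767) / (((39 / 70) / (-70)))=11607672775 / 122304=94908.37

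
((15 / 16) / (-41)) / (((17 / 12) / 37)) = -1665 / 2788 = -0.60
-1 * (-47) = 47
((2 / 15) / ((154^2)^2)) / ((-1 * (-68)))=1 / 286848814560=0.00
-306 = -306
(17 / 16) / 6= 17 / 96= 0.18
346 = 346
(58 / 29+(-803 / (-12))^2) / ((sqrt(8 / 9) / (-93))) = -19998007*sqrt(2) / 64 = -441897.70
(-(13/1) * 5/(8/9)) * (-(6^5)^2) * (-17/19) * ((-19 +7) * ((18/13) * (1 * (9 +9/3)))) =14987146383360/19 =788797178071.58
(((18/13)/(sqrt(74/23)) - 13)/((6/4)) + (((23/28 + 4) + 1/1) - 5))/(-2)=659/168 - 3 * sqrt(1702)/481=3.67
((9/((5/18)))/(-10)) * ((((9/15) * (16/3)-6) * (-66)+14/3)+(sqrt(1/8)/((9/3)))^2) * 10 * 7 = -4297419/100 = -42974.19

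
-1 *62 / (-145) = 62 / 145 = 0.43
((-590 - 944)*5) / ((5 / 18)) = -27612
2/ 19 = 0.11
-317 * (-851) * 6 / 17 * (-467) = -755887134 / 17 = -44463949.06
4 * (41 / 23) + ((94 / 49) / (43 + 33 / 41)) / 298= 2150510065 / 301589708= 7.13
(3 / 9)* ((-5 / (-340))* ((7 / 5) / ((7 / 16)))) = 0.02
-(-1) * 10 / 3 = 10 / 3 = 3.33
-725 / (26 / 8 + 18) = -580 / 17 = -34.12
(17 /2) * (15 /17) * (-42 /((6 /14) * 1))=-735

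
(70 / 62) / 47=35 / 1457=0.02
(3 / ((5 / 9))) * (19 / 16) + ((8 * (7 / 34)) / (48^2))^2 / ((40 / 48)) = 512376241 / 79902720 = 6.41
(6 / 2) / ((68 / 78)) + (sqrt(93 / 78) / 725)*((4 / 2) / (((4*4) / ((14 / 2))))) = 3.44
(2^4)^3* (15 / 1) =61440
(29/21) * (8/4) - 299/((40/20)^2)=-6047/84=-71.99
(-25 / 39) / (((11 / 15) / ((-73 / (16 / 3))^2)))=-5995125 / 36608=-163.77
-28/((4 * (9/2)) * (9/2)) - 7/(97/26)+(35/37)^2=-14275177/10756233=-1.33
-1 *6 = -6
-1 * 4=-4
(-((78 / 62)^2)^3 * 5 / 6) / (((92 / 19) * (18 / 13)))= -160949946105 / 326601354608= -0.49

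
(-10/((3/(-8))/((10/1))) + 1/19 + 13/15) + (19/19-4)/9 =25389/95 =267.25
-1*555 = -555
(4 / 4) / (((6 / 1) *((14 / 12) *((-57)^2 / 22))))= 22 / 22743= 0.00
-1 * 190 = -190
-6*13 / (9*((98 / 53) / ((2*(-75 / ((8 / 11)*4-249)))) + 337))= -189475 / 7433984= -0.03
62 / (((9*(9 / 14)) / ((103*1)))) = 89404 / 81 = 1103.75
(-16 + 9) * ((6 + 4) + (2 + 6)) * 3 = -378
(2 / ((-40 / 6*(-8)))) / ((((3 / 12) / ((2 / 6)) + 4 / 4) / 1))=3 / 140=0.02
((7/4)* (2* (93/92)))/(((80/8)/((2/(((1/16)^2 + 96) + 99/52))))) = 270816/37471255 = 0.01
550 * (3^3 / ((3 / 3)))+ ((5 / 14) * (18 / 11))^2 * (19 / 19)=88047675 / 5929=14850.34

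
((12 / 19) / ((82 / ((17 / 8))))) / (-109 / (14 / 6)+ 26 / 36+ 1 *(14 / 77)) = -35343 / 98922094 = -0.00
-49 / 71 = -0.69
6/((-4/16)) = -24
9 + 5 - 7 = 7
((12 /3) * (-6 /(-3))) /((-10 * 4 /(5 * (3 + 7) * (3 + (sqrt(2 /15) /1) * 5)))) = -48.26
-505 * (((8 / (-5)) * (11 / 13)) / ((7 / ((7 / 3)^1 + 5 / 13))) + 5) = -8019097 / 3549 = -2259.54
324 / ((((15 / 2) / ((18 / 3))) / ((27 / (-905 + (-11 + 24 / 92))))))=-402408 / 52655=-7.64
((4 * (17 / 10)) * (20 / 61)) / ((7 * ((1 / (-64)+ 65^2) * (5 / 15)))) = 8704 / 38486791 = 0.00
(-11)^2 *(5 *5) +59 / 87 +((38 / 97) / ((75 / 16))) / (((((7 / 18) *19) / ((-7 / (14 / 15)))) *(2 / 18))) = 893453926 / 295365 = 3024.91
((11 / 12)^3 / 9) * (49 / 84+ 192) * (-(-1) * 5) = 15379705 / 186624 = 82.41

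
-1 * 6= -6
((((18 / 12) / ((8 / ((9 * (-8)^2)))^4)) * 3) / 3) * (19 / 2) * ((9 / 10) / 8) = 215410752 / 5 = 43082150.40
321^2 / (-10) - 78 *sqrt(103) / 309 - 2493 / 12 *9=-243477 / 20 - 26 *sqrt(103) / 103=-12176.41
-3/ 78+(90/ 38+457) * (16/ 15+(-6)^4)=232374257/ 390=595831.43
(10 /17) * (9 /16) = 45 /136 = 0.33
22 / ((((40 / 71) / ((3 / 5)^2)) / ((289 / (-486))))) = -8.36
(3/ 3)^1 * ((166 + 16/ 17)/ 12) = 473/ 34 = 13.91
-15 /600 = -1 /40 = -0.02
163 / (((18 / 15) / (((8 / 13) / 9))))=3260 / 351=9.29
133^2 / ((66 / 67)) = 1185163 / 66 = 17957.02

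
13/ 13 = 1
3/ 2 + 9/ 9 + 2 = 9/ 2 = 4.50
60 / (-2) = -30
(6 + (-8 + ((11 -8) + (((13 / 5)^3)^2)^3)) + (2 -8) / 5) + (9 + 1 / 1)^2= 112455787658744502504 / 3814697265625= 29479610.00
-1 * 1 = -1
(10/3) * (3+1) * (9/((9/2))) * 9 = 240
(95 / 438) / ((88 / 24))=95 / 1606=0.06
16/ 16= 1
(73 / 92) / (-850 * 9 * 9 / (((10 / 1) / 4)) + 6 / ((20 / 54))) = -365 / 12660948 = -0.00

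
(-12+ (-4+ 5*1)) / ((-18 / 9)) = 11 / 2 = 5.50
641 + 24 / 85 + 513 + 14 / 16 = 785507 / 680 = 1155.16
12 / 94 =6 / 47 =0.13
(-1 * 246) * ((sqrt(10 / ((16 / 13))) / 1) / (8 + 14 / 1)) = -123 * sqrt(130) / 44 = -31.87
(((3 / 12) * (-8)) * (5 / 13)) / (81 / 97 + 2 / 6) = -291 / 442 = -0.66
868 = 868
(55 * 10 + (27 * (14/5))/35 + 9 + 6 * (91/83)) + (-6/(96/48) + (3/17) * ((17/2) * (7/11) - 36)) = 434075743/776050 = 559.34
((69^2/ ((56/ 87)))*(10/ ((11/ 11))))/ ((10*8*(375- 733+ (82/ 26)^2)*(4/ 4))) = -23333661/ 8783936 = -2.66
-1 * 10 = -10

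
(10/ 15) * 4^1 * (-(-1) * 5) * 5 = 200/ 3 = 66.67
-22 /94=-11 /47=-0.23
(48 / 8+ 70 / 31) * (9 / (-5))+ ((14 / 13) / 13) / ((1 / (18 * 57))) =1837044 / 26195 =70.13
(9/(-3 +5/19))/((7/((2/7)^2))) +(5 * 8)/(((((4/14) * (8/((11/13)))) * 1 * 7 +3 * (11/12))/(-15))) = -117880563/4249427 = -27.74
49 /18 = 2.72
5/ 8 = 0.62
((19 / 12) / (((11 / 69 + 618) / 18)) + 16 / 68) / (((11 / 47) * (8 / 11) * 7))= 1128235 / 4777136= 0.24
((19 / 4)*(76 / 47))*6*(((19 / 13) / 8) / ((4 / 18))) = 37.89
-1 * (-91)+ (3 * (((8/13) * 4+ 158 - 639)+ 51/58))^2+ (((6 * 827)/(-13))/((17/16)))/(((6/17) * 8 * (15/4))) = 17511555936803/8527740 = 2053481.45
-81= -81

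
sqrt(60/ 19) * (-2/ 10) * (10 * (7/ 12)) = -7 * sqrt(285)/ 57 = -2.07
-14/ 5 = -2.80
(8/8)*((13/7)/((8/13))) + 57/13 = 5389/728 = 7.40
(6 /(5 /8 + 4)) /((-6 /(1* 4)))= -32 /37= -0.86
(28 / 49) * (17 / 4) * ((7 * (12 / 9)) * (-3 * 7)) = -476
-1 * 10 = -10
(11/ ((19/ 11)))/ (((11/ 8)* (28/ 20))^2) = 1.72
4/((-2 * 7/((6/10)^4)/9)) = -1458/4375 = -0.33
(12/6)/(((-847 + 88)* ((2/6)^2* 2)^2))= -27/506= -0.05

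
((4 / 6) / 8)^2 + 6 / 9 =97 / 144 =0.67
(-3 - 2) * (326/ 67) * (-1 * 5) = 8150/ 67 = 121.64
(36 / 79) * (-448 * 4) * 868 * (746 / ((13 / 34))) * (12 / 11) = -1508676387.10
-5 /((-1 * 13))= 5 /13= 0.38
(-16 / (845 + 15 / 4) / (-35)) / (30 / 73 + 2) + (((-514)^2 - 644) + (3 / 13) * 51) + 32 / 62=138832810297201 / 526751225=263564.29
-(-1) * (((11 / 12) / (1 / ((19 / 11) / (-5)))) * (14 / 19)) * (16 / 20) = -14 / 75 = -0.19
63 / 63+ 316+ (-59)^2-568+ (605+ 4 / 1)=3839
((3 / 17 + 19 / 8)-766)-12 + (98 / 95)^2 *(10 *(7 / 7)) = -187744817 / 245480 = -764.81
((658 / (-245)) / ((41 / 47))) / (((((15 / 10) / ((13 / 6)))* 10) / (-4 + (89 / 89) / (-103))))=1694303 / 950175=1.78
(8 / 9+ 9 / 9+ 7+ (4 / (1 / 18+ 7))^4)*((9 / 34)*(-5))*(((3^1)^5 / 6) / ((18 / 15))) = -1776383661150 / 4422458897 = -401.67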